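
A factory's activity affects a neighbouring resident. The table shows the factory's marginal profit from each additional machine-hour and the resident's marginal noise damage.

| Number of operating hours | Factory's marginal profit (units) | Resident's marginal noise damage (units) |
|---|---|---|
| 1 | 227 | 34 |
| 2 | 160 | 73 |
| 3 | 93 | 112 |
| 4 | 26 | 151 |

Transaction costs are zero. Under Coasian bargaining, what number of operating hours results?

Bargaining reaches the level where marginal profit last exceeds marginal noise damage.
That holds through level 2 (160 ≥ 73) but not at 3 (93 < 112).

2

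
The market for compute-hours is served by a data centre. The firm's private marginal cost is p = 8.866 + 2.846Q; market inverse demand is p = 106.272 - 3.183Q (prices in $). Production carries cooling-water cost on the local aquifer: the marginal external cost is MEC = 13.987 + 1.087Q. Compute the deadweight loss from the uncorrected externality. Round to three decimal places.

Market equilibrium (private): 8.866 + 2.846Q = 106.272 - 3.183Q → Q_m = 16.1562.
Social marginal cost = private MC + MEC = 22.853 + 3.933Q.
Set SMC = demand: 22.853 + 3.933Q = 106.272 - 3.183Q → Q* = 11.7227.
Height of the DWL triangle at Q_m is SMC(Q_m) − demand(Q_m) = MEC(Q_m) = 31.5488.
DWL = ½ × 4.4335 × 31.5488 = 69.9358.

DWL = $69.936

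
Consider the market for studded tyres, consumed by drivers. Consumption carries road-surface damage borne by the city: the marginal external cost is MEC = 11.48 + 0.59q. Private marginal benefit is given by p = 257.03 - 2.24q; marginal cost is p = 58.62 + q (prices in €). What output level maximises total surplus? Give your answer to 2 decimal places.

q* = 48.81

Social marginal benefit = demand − MEC = 245.55 - 2.83q.
Set SMB = MC: 245.55 - 2.83q = 58.62 + q → q* = 48.8068.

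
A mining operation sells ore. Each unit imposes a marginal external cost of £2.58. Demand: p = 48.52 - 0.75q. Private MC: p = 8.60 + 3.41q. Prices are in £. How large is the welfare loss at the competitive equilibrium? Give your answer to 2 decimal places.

Market equilibrium (private): 8.60 + 3.41q = 48.52 - 0.75q → q_m = 9.5962.
Social marginal cost = private MC + MEC = 11.18 + 3.41q.
Set SMC = demand: 11.18 + 3.41q = 48.52 - 0.75q → q* = 8.9760.
Between q* and q_m the wedge SMC − demand runs linearly from 0 to MEC(q_m), so the loss is a triangle.
DWL = ½ × 0.6202 × 2.5800 = 0.8001.

DWL = £0.80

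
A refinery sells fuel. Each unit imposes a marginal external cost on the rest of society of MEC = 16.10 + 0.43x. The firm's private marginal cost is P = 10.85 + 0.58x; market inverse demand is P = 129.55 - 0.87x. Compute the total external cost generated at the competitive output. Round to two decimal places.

2758.78

Market equilibrium (private): 10.85 + 0.58x = 129.55 - 0.87x → x_m = 81.8621.
Total external cost = ∫₀^{x_m} (16.10 + 0.43x) dx = 16.10×81.8621 + ½×0.43×81.8621² = 2758.7815.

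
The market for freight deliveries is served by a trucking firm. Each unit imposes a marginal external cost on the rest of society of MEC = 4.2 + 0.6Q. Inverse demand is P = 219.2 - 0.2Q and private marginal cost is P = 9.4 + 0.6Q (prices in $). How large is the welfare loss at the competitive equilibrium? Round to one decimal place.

DWL = $9320.9

Market equilibrium (private): 9.4 + 0.6Q = 219.2 - 0.2Q → Q_m = 262.2500.
Social marginal cost = private MC + MEC = 13.6 + 1.2Q.
Set SMC = demand: 13.6 + 1.2Q = 219.2 - 0.2Q → Q* = 146.8571.
Height of the DWL triangle at Q_m is SMC(Q_m) − demand(Q_m) = MEC(Q_m) = 161.5500.
DWL = ½ × 115.3929 × 161.5500 = 9320.8615.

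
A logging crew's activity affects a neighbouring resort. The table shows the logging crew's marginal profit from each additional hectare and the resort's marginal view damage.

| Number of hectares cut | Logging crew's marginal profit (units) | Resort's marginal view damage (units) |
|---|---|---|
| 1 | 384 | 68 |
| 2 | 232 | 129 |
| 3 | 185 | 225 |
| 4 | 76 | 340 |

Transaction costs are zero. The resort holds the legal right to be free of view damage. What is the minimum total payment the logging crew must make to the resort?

Efficient level: marginal profit ≥ marginal view damage through level 2, so k* = 2.
With the resort holding the right, the logging crew must at least compensate total damage at k*: 68 + 129 = 197.

197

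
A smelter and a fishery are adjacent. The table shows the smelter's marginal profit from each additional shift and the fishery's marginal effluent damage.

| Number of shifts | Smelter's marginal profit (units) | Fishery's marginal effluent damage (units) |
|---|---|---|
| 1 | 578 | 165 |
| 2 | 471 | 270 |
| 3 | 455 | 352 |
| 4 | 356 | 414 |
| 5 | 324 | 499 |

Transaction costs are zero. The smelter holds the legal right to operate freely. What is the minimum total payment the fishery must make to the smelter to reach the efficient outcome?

680

Left alone the smelter would choose level 5 (marginal profit stays positive).
Efficient level: k* = 3 (marginal profit ≥ marginal effluent damage through 3).
The fishery must at least cover the smelter's forgone profit from cutting 5→3: 356 + 324 = 680.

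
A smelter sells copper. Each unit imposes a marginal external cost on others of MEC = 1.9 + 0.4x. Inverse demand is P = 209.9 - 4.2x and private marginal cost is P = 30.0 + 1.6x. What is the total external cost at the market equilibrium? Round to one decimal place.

Market equilibrium (private): 30.0 + 1.6x = 209.9 - 4.2x → x_m = 31.0172.
Total external cost = ∫₀^{x_m} (1.9 + 0.4x) dx = 1.9×31.0172 + ½×0.4×31.0172² = 251.3460.

251.3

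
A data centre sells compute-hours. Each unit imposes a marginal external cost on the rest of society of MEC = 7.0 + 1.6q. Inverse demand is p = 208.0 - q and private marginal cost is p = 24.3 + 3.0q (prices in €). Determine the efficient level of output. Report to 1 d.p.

Social marginal cost = private MC + MEC = 31.3 + 4.6q.
Set SMC = demand: 31.3 + 4.6q = 208.0 - q → q* = 31.5536.

q* = 31.6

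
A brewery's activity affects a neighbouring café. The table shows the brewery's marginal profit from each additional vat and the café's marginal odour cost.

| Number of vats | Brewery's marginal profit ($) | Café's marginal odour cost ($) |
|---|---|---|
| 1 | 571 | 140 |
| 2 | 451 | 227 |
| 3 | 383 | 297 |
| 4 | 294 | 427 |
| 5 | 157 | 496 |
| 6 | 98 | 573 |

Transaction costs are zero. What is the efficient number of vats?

Bargaining reaches the level where marginal profit last exceeds marginal odour cost.
That holds through level 3 (383 ≥ 297) but not at 4 (294 < 427).

3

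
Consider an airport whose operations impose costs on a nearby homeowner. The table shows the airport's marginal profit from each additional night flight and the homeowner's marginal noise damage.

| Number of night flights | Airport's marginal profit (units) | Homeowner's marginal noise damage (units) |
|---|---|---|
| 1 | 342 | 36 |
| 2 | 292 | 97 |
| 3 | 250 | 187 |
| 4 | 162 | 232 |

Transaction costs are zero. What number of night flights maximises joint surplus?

Bargaining reaches the level where marginal profit last exceeds marginal noise damage.
That holds through level 3 (250 ≥ 187) but not at 4 (162 < 232).

3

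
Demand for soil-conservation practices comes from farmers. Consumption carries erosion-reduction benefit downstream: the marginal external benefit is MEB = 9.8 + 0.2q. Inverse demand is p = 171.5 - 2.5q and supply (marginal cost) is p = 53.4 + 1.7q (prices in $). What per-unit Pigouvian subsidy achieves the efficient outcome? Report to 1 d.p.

Social marginal benefit = demand + MEB = 181.3 - 2.3q.
Set SMB = MC: 181.3 - 2.3q = 53.4 + 1.7q → q* = 31.9750.
The Pigouvian subsidy equals MEB at q*: 9.8 + 0.2×31.9750 = 16.1950.

subsidy = $16.2 per unit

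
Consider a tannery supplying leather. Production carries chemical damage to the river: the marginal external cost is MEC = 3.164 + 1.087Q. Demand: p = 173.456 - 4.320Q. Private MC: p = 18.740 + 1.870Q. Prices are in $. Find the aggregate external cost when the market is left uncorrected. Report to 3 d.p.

$418.621

Market equilibrium (private): 18.740 + 1.870Q = 173.456 - 4.320Q → Q_m = 24.9945.
Total external cost = ∫₀^{Q_m} (3.164 + 1.087Q) dQ = 3.164×24.9945 + ½×1.087×24.9945² = 418.6207.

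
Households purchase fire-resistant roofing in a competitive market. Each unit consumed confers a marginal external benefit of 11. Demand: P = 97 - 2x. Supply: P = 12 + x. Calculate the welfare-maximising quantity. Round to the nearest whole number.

Social marginal benefit = demand + MEB = 108 - 2x.
Set SMB = MC: 108 - 2x = 12 + x → x* = 32.0000.

x* = 32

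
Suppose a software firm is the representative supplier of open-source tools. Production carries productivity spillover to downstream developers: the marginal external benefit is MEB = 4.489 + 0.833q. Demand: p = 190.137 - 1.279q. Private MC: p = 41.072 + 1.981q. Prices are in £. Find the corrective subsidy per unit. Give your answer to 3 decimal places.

Social marginal cost = private MC − MEB = 36.583 + 1.148q.
Set SMC = demand: 36.583 + 1.148q = 190.137 - 1.279q → q* = 63.2691.
The Pigouvian subsidy equals MEB at q*: 4.489 + 0.833×63.2691 = 57.1922.

subsidy = £57.192 per unit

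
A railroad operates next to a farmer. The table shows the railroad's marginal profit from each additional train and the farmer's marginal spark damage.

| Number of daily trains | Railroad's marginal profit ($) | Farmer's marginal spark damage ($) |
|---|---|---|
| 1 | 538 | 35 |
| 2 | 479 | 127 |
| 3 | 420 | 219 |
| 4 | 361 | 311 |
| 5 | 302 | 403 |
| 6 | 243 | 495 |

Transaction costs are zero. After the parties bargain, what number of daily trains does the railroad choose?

4

Bargaining reaches the level where marginal profit last exceeds marginal spark damage.
That holds through level 4 (361 ≥ 311) but not at 5 (302 < 403).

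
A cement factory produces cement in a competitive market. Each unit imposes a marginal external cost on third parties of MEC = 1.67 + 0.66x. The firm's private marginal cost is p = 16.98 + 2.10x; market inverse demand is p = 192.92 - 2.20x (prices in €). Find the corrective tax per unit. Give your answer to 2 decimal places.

tax = €24.86 per unit

Social marginal cost = private MC + MEC = 18.65 + 2.76x.
Set SMC = demand: 18.65 + 2.76x = 192.92 - 2.20x → x* = 35.1351.
The Pigouvian tax equals MEC at x*: 1.67 + 0.66×35.1351 = 24.8592.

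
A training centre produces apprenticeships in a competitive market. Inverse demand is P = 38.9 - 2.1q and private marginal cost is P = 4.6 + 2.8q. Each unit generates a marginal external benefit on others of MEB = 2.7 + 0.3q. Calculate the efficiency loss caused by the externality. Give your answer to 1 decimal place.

Market equilibrium (private): 4.6 + 2.8q = 38.9 - 2.1q → q_m = 7.0000.
Social marginal cost = private MC − MEB = 1.9 + 2.5q.
Set SMC = demand: 1.9 + 2.5q = 38.9 - 2.1q → q* = 8.0435.
Between q* and q_m the wedge demand − SMC runs linearly from 0 to MEB(q_m), so the loss is a triangle.
DWL = ½ × 1.0435 × 4.8000 = 2.5044.

DWL = 2.5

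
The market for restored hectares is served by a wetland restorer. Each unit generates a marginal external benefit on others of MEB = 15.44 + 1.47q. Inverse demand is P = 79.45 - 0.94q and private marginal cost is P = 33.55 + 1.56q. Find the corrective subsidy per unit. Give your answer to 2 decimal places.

Social marginal cost = private MC − MEB = 18.11 + 0.09q.
Set SMC = demand: 18.11 + 0.09q = 79.45 - 0.94q → q* = 59.5534.
The Pigouvian subsidy equals MEB at q*: 15.44 + 1.47×59.5534 = 102.9835.

subsidy = 102.98 per unit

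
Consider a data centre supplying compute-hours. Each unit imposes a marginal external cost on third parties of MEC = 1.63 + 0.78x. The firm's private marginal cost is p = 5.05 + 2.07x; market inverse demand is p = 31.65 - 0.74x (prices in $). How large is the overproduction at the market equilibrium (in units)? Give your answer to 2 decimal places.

Market equilibrium (private): 5.05 + 2.07x = 31.65 - 0.74x → x_m = 9.4662.
Social marginal cost = private MC + MEC = 6.68 + 2.85x.
Set SMC = demand: 6.68 + 2.85x = 31.65 - 0.74x → x* = 6.9554.
Gap = |9.4662 − 6.9554| = 2.5108.

2.51 units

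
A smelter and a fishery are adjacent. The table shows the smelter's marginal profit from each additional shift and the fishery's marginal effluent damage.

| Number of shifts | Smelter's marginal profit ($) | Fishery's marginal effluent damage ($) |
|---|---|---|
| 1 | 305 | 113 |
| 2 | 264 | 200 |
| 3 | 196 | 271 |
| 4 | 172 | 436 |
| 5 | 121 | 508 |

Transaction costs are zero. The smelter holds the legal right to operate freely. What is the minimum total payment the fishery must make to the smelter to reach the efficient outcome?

$489

Left alone the smelter would choose level 5 (marginal profit stays positive).
Efficient level: k* = 2 (marginal profit ≥ marginal effluent damage through 2).
The fishery must at least cover the smelter's forgone profit from cutting 5→2: 196 + 172 + 121 = 489.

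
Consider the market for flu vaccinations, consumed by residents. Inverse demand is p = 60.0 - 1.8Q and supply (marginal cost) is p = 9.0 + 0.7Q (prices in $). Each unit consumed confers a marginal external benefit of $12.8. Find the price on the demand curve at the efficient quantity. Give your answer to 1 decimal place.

Social marginal benefit = demand + MEB = 72.8 - 1.8Q.
Set SMB = MC: 72.8 - 1.8Q = 9.0 + 0.7Q → Q* = 25.5200.
Consumer price on the demand curve at Q*: 60.0 − 1.8×25.5200 = 14.0640.

P = $14.1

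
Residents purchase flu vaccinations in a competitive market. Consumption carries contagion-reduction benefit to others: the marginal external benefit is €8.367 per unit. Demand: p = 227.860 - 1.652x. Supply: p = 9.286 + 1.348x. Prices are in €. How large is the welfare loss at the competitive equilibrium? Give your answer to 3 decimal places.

Market equilibrium (private): 9.286 + 1.348x = 227.860 - 1.652x → x_m = 72.8580.
Social marginal benefit = demand + MEB = 236.227 - 1.652x.
Set SMB = MC: 236.227 - 1.652x = 9.286 + 1.348x → x* = 75.6470.
The welfare-loss triangle has base |x_m − x*| and height MEB(x_m) (the vertical gap between SMB and MC is zero at x* and MEB at x_m).
DWL = ½ × 2.7890 × 8.3670 = 11.6678.

DWL = €11.668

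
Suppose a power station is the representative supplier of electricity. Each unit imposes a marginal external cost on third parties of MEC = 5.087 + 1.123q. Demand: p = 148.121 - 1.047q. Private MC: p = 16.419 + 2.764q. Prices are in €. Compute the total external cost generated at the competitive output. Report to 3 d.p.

€846.388

Market equilibrium (private): 16.419 + 2.764q = 148.121 - 1.047q → q_m = 34.5584.
Total external cost = ∫₀^{q_m} (5.087 + 1.123q) dq = 5.087×34.5584 + ½×1.123×34.5584² = 846.3885.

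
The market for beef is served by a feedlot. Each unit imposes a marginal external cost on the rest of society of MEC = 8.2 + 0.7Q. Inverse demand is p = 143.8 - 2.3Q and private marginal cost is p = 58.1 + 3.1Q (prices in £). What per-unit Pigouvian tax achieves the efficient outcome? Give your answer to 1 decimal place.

tax = £17.1 per unit

Social marginal cost = private MC + MEC = 66.3 + 3.8Q.
Set SMC = demand: 66.3 + 3.8Q = 143.8 - 2.3Q → Q* = 12.7049.
The Pigouvian tax equals MEC at Q*: 8.2 + 0.7×12.7049 = 17.0934.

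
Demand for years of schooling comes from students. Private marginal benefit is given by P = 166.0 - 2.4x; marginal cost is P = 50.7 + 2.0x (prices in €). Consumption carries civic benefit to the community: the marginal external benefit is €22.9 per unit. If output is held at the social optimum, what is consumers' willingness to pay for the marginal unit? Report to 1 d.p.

P = €90.6

Social marginal benefit = demand + MEB = 188.9 - 2.4x.
Set SMB = MC: 188.9 - 2.4x = 50.7 + 2.0x → x* = 31.4091.
Consumer price on the demand curve at x*: 166.0 − 2.4×31.4091 = 90.6182.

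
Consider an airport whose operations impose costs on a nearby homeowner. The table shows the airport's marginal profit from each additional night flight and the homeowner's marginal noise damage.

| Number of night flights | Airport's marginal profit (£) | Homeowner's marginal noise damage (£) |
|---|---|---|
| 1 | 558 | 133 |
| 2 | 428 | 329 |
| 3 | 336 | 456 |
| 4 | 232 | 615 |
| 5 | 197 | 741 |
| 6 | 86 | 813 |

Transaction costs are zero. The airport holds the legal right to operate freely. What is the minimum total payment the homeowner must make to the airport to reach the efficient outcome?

£851

Left alone the airport would choose level 6 (marginal profit stays positive).
Efficient level: k* = 2 (marginal profit ≥ marginal noise damage through 2).
The homeowner must at least cover the airport's forgone profit from cutting 6→2: 336 + 232 + 197 + 86 = 851.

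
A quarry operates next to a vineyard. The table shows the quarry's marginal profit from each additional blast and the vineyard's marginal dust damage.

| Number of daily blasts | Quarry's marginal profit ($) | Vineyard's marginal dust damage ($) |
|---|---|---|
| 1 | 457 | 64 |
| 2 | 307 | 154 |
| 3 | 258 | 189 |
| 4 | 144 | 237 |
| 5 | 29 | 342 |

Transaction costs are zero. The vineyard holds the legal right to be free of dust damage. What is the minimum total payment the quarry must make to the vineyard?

$407

Efficient level: marginal profit ≥ marginal dust damage through level 3, so k* = 3.
With the vineyard holding the right, the quarry must at least compensate total damage at k*: 64 + 154 + 189 = 407.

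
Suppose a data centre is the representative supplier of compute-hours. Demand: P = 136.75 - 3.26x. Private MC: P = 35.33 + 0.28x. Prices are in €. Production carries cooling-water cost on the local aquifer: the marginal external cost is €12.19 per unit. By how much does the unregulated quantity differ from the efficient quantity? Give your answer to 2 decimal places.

Market equilibrium (private): 35.33 + 0.28x = 136.75 - 3.26x → x_m = 28.6497.
Social marginal cost = private MC + MEC = 47.52 + 0.28x.
Set SMC = demand: 47.52 + 0.28x = 136.75 - 3.26x → x* = 25.2062.
Gap = |28.6497 − 25.2062| = 3.4435.

3.44 units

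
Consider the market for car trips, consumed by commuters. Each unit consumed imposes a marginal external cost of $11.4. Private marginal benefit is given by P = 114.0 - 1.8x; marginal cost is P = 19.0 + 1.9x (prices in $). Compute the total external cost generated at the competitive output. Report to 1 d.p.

$292.7

Market equilibrium (private): 19.0 + 1.9x = 114.0 - 1.8x → x_m = 25.6757.
Total external cost = MEC × x_m = 11.4 × 25.6757 = 292.7030.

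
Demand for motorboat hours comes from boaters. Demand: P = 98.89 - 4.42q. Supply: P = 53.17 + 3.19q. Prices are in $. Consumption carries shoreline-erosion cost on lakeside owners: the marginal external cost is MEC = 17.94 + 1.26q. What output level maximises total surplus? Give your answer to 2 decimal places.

Social marginal benefit = demand − MEC = 80.95 - 5.68q.
Set SMB = MC: 80.95 - 5.68q = 53.17 + 3.19q → q* = 3.1319.

q* = 3.13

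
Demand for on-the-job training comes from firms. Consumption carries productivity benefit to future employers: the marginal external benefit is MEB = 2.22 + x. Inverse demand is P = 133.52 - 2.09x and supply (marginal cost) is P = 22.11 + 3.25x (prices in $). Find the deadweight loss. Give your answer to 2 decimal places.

DWL = $61.39

Market equilibrium (private): 22.11 + 3.25x = 133.52 - 2.09x → x_m = 20.8633.
Social marginal benefit = demand + MEB = 135.74 - 1.09x.
Set SMB = MC: 135.74 - 1.09x = 22.11 + 3.25x → x* = 26.1820.
Height of the DWL triangle at x_m is SMB(x_m) − MC(x_m) = MEB(x_m) = 23.0833.
DWL = ½ × 5.3187 × 23.0833 = 61.3866.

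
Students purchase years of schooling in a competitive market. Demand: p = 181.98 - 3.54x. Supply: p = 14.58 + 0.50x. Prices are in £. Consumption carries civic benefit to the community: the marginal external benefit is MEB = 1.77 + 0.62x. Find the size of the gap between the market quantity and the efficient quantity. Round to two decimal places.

Market equilibrium (private): 14.58 + 0.50x = 181.98 - 3.54x → x_m = 41.4356.
Social marginal benefit = demand + MEB = 183.75 - 2.92x.
Set SMB = MC: 183.75 - 2.92x = 14.58 + 0.50x → x* = 49.4649.
Gap = |41.4356 − 49.4649| = 8.0293.

8.03 units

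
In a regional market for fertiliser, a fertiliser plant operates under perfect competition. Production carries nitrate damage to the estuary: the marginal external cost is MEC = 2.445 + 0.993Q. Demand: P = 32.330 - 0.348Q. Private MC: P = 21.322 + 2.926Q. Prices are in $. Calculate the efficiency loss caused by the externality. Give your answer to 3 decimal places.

Market equilibrium (private): 21.322 + 2.926Q = 32.330 - 0.348Q → Q_m = 3.3622.
Social marginal cost = private MC + MEC = 23.767 + 3.919Q.
Set SMC = demand: 23.767 + 3.919Q = 32.330 - 0.348Q → Q* = 2.0068.
The loss is the area between SMC and demand from Q* to Q_m; with linear curves that's a triangle of height MEC(Q_m).
DWL = ½ × 1.3554 × 5.7837 = 3.9196.

DWL = $3.920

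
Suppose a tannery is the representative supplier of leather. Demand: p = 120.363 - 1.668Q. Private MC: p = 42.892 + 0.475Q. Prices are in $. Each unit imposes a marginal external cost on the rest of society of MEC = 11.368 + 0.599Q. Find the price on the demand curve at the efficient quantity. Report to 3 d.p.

Social marginal cost = private MC + MEC = 54.260 + 1.074Q.
Set SMC = demand: 54.260 + 1.074Q = 120.363 - 1.668Q → Q* = 24.1076.
Consumer price on the demand curve at Q*: 120.363 − 1.668×24.1076 = 80.1515.

P = $80.152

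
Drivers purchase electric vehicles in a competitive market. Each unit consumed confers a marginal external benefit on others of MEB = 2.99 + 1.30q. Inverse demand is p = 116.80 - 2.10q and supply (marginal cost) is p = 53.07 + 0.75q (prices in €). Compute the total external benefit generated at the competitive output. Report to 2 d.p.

€391.88

Market equilibrium (private): 53.07 + 0.75q = 116.80 - 2.10q → q_m = 22.3614.
Total external benefit = ∫₀^{q_m} (2.99 + 1.30q) dq = 2.99×22.3614 + ½×1.30×22.3614² = 391.8815.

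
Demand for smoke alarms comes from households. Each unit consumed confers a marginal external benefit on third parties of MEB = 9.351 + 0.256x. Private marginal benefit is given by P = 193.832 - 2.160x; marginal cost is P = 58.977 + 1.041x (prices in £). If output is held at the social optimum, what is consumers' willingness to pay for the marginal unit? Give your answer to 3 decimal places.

Social marginal benefit = demand + MEB = 203.183 - 1.904x.
Set SMB = MC: 203.183 - 1.904x = 58.977 + 1.041x → x* = 48.9664.
Consumer price on the demand curve at x*: 193.832 − 2.160×48.9664 = 88.0646.

P = £88.065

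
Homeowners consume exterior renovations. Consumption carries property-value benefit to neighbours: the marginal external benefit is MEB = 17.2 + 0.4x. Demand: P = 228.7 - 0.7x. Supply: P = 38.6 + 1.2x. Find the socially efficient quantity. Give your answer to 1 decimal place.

Social marginal benefit = demand + MEB = 245.9 - 0.3x.
Set SMB = MC: 245.9 - 0.3x = 38.6 + 1.2x → x* = 138.2000.

x* = 138.2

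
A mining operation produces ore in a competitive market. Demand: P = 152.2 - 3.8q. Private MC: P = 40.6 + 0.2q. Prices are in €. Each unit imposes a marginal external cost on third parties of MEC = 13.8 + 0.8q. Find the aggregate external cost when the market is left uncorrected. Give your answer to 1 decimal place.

€696.4

Market equilibrium (private): 40.6 + 0.2q = 152.2 - 3.8q → q_m = 27.9000.
Total external cost = ∫₀^{q_m} (13.8 + 0.8q) dq = 13.8×27.9000 + ½×0.8×27.9000² = 696.3840.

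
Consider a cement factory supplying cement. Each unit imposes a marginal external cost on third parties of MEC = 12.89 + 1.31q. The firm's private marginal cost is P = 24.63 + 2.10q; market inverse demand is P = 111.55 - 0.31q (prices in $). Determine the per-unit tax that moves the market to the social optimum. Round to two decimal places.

Social marginal cost = private MC + MEC = 37.52 + 3.41q.
Set SMC = demand: 37.52 + 3.41q = 111.55 - 0.31q → q* = 19.9005.
The Pigouvian tax equals MEC at q*: 12.89 + 1.31×19.9005 = 38.9597.

tax = $38.96 per unit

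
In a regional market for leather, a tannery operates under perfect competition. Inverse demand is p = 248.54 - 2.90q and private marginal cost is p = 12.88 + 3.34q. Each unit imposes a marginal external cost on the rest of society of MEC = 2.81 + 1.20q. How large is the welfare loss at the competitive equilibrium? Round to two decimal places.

Market equilibrium (private): 12.88 + 3.34q = 248.54 - 2.90q → q_m = 37.7660.
Social marginal cost = private MC + MEC = 15.69 + 4.54q.
Set SMC = demand: 15.69 + 4.54q = 248.54 - 2.90q → q* = 31.2970.
The loss is the area between SMC and demand from q* to q_m; with linear curves that's a triangle of height MEC(q_m).
DWL = ½ × 6.4690 × 48.1292 = 155.6739.

DWL = 155.67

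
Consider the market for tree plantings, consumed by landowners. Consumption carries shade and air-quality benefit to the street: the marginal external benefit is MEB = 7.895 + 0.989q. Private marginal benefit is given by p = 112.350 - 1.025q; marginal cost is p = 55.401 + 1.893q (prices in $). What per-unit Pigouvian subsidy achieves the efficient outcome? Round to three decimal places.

Social marginal benefit = demand + MEB = 120.245 - 0.036q.
Set SMB = MC: 120.245 - 0.036q = 55.401 + 1.893q → q* = 33.6153.
The Pigouvian subsidy equals MEB at q*: 7.895 + 0.989×33.6153 = 41.1405.

subsidy = $41.141 per unit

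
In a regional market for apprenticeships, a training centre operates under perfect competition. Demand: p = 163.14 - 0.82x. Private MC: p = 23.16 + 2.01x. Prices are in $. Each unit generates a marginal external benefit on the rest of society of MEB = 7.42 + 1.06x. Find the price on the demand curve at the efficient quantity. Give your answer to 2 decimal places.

Social marginal cost = private MC − MEB = 15.74 + 0.95x.
Set SMC = demand: 15.74 + 0.95x = 163.14 - 0.82x → x* = 83.2768.
Consumer price on the demand curve at x*: 163.14 − 0.82×83.2768 = 94.8530.

P = $94.85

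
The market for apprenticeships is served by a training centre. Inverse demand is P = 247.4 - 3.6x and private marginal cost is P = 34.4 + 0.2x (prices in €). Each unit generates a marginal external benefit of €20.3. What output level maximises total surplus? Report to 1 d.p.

Social marginal cost = private MC − MEB = 14.1 + 0.2x.
Set SMC = demand: 14.1 + 0.2x = 247.4 - 3.6x → x* = 61.3947.

x* = 61.4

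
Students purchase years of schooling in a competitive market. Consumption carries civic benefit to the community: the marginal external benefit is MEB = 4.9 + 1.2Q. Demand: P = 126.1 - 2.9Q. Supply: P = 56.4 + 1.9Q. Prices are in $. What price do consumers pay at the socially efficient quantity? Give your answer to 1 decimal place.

Social marginal benefit = demand + MEB = 131.0 - 1.7Q.
Set SMB = MC: 131.0 - 1.7Q = 56.4 + 1.9Q → Q* = 20.7222.
Consumer price on the demand curve at Q*: 126.1 − 2.9×20.7222 = 66.0056.

P = $66.0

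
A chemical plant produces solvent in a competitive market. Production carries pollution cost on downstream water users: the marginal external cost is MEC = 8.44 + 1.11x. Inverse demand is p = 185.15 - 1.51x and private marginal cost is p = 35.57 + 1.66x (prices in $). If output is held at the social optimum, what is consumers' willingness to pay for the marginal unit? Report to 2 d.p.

Social marginal cost = private MC + MEC = 44.01 + 2.77x.
Set SMC = demand: 44.01 + 2.77x = 185.15 - 1.51x → x* = 32.9766.
Consumer price on the demand curve at x*: 185.15 − 1.51×32.9766 = 135.3553.

P = $135.36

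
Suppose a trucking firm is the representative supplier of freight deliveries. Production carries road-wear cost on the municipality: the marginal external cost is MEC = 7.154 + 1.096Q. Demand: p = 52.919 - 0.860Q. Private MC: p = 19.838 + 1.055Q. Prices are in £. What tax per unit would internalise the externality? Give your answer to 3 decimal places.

tax = £16.591 per unit

Social marginal cost = private MC + MEC = 26.992 + 2.151Q.
Set SMC = demand: 26.992 + 2.151Q = 52.919 - 0.860Q → Q* = 8.6108.
The Pigouvian tax equals MEC at Q*: 7.154 + 1.096×8.6108 = 16.5914.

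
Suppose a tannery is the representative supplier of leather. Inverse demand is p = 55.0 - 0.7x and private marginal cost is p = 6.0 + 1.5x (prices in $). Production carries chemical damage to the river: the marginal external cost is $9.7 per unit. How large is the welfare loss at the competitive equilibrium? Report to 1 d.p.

Market equilibrium (private): 6.0 + 1.5x = 55.0 - 0.7x → x_m = 22.2727.
Social marginal cost = private MC + MEC = 15.7 + 1.5x.
Set SMC = demand: 15.7 + 1.5x = 55.0 - 0.7x → x* = 17.8636.
Between x* and x_m the wedge SMC − demand runs linearly from 0 to MEC(x_m), so the loss is a triangle.
DWL = ½ × 4.4091 × 9.7000 = 21.3841.

DWL = $21.4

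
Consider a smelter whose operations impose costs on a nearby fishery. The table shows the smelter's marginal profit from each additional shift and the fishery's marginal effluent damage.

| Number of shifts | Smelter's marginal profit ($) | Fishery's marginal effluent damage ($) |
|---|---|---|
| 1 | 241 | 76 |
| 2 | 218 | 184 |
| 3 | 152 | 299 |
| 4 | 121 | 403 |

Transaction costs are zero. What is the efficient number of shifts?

2

Bargaining reaches the level where marginal profit last exceeds marginal effluent damage.
That holds through level 2 (218 ≥ 184) but not at 3 (152 < 299).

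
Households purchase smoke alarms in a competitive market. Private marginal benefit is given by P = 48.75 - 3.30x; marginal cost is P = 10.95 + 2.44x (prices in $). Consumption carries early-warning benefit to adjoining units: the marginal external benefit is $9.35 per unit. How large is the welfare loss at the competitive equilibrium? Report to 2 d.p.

DWL = $7.62

Market equilibrium (private): 10.95 + 2.44x = 48.75 - 3.30x → x_m = 6.5854.
Social marginal benefit = demand + MEB = 58.10 - 3.30x.
Set SMB = MC: 58.10 - 3.30x = 10.95 + 2.44x → x* = 8.2143.
Between x* and x_m the wedge SMB − MC runs linearly from 0 to MEB(x_m), so the loss is a triangle.
DWL = ½ × 1.6289 × 9.3500 = 7.6151.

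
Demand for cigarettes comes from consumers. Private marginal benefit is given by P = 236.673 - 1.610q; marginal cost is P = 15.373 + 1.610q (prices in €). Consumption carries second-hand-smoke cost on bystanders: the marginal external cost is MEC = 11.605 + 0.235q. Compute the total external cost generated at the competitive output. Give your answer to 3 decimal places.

€1352.568

Market equilibrium (private): 15.373 + 1.610q = 236.673 - 1.610q → q_m = 68.7267.
Total external cost = ∫₀^{q_m} (11.605 + 0.235q) dq = 11.605×68.7267 + ½×0.235×68.7267² = 1352.5681.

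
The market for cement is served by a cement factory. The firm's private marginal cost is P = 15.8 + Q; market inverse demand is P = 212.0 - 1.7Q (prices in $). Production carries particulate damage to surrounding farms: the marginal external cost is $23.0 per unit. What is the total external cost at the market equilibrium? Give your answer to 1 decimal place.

$1671.3

Market equilibrium (private): 15.8 + Q = 212.0 - 1.7Q → Q_m = 72.6667.
Total external cost = MEC × Q_m = 23.0 × 72.6667 = 1671.3341.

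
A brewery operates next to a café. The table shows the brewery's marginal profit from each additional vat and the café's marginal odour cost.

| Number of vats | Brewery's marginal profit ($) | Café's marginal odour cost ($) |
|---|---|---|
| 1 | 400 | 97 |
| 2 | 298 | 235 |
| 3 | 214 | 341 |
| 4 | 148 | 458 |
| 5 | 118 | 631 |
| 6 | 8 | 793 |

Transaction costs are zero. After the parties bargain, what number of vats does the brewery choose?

2

Bargaining reaches the level where marginal profit last exceeds marginal odour cost.
That holds through level 2 (298 ≥ 235) but not at 3 (214 < 341).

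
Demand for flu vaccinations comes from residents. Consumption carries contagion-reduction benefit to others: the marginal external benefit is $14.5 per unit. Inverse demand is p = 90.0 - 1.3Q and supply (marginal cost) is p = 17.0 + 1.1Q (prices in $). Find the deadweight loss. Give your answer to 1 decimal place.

DWL = $43.8

Market equilibrium (private): 17.0 + 1.1Q = 90.0 - 1.3Q → Q_m = 30.4167.
Social marginal benefit = demand + MEB = 104.5 - 1.3Q.
Set SMB = MC: 104.5 - 1.3Q = 17.0 + 1.1Q → Q* = 36.4583.
Between Q* and Q_m the wedge SMB − MC runs linearly from 0 to MEB(Q_m), so the loss is a triangle.
DWL = ½ × 6.0416 × 14.5000 = 43.8016.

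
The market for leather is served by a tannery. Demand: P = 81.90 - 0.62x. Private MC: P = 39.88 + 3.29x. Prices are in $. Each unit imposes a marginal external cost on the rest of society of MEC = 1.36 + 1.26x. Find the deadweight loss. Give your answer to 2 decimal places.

DWL = $21.47

Market equilibrium (private): 39.88 + 3.29x = 81.90 - 0.62x → x_m = 10.7468.
Social marginal cost = private MC + MEC = 41.24 + 4.55x.
Set SMC = demand: 41.24 + 4.55x = 81.90 - 0.62x → x* = 7.8646.
The loss is the area between SMC and demand from x* to x_m; with linear curves that's a triangle of height MEC(x_m).
DWL = ½ × 2.8822 × 14.9010 = 21.4738.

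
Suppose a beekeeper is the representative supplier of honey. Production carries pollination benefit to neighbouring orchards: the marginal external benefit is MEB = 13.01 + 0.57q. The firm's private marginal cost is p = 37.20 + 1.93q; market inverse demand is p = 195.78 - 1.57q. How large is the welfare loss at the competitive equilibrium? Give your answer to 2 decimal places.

Market equilibrium (private): 37.20 + 1.93q = 195.78 - 1.57q → q_m = 45.3086.
Social marginal cost = private MC − MEB = 24.19 + 1.36q.
Set SMC = demand: 24.19 + 1.36q = 195.78 - 1.57q → q* = 58.5631.
Height of the DWL triangle at q_m is demand(q_m) − SMC(q_m) = MEB(q_m) = 38.8359.
DWL = ½ × 13.2545 × 38.8359 = 257.3752.

DWL = 257.38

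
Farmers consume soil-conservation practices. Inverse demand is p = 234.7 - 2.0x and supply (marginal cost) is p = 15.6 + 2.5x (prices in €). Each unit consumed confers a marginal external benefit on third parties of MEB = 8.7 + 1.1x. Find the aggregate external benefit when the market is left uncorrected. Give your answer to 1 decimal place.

Market equilibrium (private): 15.6 + 2.5x = 234.7 - 2.0x → x_m = 48.6889.
Total external benefit = ∫₀^{x_m} (8.7 + 1.1x) dx = 8.7×48.6889 + ½×1.1×48.6889² = 1727.4284.

€1727.4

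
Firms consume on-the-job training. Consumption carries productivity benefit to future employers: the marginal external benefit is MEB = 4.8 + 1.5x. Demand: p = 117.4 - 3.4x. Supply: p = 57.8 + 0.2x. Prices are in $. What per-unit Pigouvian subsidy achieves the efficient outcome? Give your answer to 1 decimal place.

subsidy = $50.8 per unit

Social marginal benefit = demand + MEB = 122.2 - 1.9x.
Set SMB = MC: 122.2 - 1.9x = 57.8 + 0.2x → x* = 30.6667.
The Pigouvian subsidy equals MEB at x*: 4.8 + 1.5×30.6667 = 50.8001.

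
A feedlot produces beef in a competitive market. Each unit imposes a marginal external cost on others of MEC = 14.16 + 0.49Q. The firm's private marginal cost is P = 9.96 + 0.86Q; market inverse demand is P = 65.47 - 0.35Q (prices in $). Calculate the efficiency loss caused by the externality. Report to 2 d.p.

Market equilibrium (private): 9.96 + 0.86Q = 65.47 - 0.35Q → Q_m = 45.8760.
Social marginal cost = private MC + MEC = 24.12 + 1.35Q.
Set SMC = demand: 24.12 + 1.35Q = 65.47 - 0.35Q → Q* = 24.3235.
The welfare-loss triangle has base |Q_m − Q*| and height MEC(Q_m) (the vertical gap between SMC and demand is zero at Q* and MEC at Q_m).
DWL = ½ × 21.5525 × 36.6393 = 394.8343.

DWL = $394.83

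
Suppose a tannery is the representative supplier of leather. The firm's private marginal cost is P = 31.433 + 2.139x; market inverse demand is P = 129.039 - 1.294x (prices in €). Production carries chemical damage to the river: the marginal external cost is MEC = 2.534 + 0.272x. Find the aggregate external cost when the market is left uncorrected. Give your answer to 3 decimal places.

€181.983

Market equilibrium (private): 31.433 + 2.139x = 129.039 - 1.294x → x_m = 28.4317.
Total external cost = ∫₀^{x_m} (2.534 + 0.272x) dx = 2.534×28.4317 + ½×0.272×28.4317² = 181.9831.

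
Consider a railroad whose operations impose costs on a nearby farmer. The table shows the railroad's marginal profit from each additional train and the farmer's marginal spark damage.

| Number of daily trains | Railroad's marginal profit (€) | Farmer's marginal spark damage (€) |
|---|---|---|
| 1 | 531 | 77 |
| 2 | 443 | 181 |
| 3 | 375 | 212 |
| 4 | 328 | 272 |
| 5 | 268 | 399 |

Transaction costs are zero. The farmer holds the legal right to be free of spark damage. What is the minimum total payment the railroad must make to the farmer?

€742

Efficient level: marginal profit ≥ marginal spark damage through level 4, so k* = 4.
With the farmer holding the right, the railroad must at least compensate total damage at k*: 77 + 181 + 212 + 272 = 742.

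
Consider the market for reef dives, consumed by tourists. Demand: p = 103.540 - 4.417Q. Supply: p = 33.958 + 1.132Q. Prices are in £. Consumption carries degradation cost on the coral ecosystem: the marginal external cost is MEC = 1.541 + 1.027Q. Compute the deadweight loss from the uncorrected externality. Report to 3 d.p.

Market equilibrium (private): 33.958 + 1.132Q = 103.540 - 4.417Q → Q_m = 12.5396.
Social marginal benefit = demand − MEC = 101.999 - 5.444Q.
Set SMB = MC: 101.999 - 5.444Q = 33.958 + 1.132Q → Q* = 10.3469.
The welfare-loss triangle has base |Q_m − Q*| and height MEC(Q_m) (the vertical gap between SMB and MC is zero at Q* and MEC at Q_m).
DWL = ½ × 2.1927 × 14.4191 = 15.8084.

DWL = £15.808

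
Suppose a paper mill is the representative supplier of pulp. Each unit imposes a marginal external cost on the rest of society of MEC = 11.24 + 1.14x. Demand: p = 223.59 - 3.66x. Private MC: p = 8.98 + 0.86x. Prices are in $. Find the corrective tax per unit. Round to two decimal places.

tax = $52.20 per unit

Social marginal cost = private MC + MEC = 20.22 + 2.00x.
Set SMC = demand: 20.22 + 2.00x = 223.59 - 3.66x → x* = 35.9311.
The Pigouvian tax equals MEC at x*: 11.24 + 1.14×35.9311 = 52.2015.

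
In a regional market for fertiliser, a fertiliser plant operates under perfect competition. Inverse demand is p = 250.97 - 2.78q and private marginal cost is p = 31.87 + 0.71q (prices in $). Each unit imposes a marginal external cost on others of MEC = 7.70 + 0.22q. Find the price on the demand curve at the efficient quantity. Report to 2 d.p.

P = $92.56

Social marginal cost = private MC + MEC = 39.57 + 0.93q.
Set SMC = demand: 39.57 + 0.93q = 250.97 - 2.78q → q* = 56.9811.
Consumer price on the demand curve at q*: 250.97 − 2.78×56.9811 = 92.5625.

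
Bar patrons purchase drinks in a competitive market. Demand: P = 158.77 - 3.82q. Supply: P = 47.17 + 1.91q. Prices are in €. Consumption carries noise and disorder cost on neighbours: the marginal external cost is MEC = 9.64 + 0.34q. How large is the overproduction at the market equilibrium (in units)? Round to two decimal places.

Market equilibrium (private): 47.17 + 1.91q = 158.77 - 3.82q → q_m = 19.4764.
Social marginal benefit = demand − MEC = 149.13 - 4.16q.
Set SMB = MC: 149.13 - 4.16q = 47.17 + 1.91q → q* = 16.7974.
Gap = |19.4764 − 16.7974| = 2.6790.

2.68 units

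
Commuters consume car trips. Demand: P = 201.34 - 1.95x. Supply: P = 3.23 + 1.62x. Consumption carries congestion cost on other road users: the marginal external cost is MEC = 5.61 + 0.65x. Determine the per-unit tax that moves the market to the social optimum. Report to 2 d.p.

tax = 35.26 per unit

Social marginal benefit = demand − MEC = 195.73 - 2.60x.
Set SMB = MC: 195.73 - 2.60x = 3.23 + 1.62x → x* = 45.6161.
The Pigouvian tax equals MEC at x*: 5.61 + 0.65×45.6161 = 35.2605.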